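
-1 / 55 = -0.02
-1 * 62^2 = -3844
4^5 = 1024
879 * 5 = 4395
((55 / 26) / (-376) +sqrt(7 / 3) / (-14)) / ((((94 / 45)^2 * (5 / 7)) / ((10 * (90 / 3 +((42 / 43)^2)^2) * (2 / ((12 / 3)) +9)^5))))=-88311451322094975 * sqrt(21) / 483336410176-7846132790539976625 / 181734490226176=-880466.02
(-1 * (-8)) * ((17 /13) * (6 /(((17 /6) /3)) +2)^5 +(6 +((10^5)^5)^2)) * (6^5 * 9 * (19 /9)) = 128333156889600000000000000000000000000000000068248099665354240 /1085773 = 118195200000000000000000000000000000000000000000000000000.00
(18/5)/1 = 18/5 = 3.60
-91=-91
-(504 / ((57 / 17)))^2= -8156736 / 361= -22594.84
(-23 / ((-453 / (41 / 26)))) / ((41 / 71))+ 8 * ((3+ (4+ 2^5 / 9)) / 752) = 208369 / 830349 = 0.25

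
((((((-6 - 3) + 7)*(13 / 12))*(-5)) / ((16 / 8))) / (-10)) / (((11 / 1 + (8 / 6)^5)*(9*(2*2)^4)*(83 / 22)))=-0.00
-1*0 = 0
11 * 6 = 66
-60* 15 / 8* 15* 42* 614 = -43517250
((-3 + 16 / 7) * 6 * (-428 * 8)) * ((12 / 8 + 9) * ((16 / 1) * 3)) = 7395840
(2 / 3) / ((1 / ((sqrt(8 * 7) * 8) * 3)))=32 * sqrt(14)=119.73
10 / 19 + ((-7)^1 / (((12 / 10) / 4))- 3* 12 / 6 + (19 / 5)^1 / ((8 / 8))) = -7127 / 285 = -25.01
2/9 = 0.22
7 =7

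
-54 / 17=-3.18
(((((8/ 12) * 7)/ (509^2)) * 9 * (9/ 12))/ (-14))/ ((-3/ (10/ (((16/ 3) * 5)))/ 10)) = 45/ 4145296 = 0.00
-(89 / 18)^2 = -7921 / 324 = -24.45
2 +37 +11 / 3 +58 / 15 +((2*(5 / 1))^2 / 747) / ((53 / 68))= 46.71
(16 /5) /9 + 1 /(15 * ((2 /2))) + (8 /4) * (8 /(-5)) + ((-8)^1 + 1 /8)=-767 /72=-10.65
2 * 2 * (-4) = -16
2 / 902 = 1 / 451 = 0.00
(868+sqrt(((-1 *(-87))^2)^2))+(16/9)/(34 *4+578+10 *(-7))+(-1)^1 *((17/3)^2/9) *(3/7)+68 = 36964600/4347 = 8503.47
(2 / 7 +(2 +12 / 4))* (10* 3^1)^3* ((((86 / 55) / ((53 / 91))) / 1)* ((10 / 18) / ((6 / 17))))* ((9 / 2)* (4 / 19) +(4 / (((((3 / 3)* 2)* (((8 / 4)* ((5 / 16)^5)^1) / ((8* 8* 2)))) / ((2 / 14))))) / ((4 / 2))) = 326157474654128 / 176225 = 1850801388.31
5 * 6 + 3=33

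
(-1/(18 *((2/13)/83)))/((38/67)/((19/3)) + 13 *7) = -72293/219708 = -0.33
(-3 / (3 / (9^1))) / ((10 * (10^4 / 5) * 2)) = -9 / 40000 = -0.00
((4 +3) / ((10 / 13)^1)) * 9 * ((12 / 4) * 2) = 2457 / 5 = 491.40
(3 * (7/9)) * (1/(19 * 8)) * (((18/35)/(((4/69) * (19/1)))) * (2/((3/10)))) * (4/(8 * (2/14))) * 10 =2415/1444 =1.67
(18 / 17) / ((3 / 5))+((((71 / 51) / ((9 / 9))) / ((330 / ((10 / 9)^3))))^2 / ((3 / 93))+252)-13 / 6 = 251.60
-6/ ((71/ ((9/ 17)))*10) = -27/ 6035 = -0.00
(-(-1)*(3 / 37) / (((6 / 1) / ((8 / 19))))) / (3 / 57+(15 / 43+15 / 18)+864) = 1032 / 156931097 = 0.00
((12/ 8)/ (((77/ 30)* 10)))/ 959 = 9/ 147686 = 0.00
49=49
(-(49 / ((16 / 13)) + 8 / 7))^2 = 21040569 / 12544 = 1677.34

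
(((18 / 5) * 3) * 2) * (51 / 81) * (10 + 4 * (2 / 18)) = 6392 / 45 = 142.04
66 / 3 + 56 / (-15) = 274 / 15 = 18.27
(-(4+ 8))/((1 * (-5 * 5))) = 12/25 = 0.48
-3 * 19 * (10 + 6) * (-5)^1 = 4560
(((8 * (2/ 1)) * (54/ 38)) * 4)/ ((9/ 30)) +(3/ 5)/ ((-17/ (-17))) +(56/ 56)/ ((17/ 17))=28952/ 95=304.76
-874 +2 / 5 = -4368 / 5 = -873.60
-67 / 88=-0.76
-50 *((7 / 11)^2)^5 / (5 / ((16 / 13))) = -45196039840 / 337186519813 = -0.13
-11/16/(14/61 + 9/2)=-671/4616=-0.15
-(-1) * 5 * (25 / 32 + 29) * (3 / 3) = 148.91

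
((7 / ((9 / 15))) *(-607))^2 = 451350025 / 9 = 50150002.78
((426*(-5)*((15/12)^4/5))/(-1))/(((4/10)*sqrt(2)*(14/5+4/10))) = 574.55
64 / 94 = 32 / 47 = 0.68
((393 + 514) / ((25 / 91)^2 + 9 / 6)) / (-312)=-1.85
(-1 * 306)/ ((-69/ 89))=9078/ 23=394.70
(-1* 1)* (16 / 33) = -16 / 33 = -0.48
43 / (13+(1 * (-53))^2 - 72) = 43 / 2750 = 0.02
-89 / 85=-1.05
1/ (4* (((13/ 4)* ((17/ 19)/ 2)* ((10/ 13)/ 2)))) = 38/ 85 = 0.45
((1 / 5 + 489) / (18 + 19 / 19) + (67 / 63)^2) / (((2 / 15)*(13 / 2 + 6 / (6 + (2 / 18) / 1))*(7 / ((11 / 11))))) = 557404595 / 144814257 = 3.85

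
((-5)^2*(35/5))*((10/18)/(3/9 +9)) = 125/12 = 10.42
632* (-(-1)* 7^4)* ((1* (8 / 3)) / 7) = 1734208 / 3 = 578069.33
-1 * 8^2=-64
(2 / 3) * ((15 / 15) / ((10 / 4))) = 4 / 15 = 0.27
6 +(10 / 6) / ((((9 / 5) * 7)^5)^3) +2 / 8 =73311061047835911222646188025 / 11729769767653745697967140084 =6.25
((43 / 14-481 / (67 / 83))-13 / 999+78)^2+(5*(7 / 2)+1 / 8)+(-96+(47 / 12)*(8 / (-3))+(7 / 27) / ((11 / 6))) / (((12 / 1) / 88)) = 464093629486915367 / 1756170383688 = 264264.58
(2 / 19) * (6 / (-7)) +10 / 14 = 0.62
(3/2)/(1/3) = 9/2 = 4.50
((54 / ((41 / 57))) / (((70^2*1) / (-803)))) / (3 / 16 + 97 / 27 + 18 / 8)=-266936472 / 130836125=-2.04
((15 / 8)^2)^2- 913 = -900.64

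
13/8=1.62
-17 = -17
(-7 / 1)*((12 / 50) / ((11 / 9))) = -378 / 275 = -1.37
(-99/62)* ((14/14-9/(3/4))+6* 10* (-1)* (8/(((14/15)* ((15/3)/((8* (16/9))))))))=1021383/434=2353.42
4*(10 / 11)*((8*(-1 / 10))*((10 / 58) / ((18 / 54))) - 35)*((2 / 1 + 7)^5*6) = -14554397520 / 319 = -45625070.60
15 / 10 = 3 / 2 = 1.50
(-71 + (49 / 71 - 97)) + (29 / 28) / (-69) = -22952287 / 137172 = -167.32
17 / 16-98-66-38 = -3215 / 16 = -200.94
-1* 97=-97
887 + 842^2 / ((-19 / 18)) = -670763.11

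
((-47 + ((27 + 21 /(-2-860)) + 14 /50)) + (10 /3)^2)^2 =2803678987561 /37616602500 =74.53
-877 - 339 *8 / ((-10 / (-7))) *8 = -80321 / 5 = -16064.20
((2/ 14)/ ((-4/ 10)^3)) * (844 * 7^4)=-9046625/ 2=-4523312.50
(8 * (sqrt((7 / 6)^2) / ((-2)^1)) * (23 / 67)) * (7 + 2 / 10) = -3864 / 335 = -11.53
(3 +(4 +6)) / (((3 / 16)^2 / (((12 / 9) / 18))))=6656 / 243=27.39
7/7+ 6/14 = 1.43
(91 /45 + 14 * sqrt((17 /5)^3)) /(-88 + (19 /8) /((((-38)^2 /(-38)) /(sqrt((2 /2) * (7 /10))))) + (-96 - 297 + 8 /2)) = -58125312 * sqrt(85) /2912371165 - 2469376 /582474233 + 1456 * sqrt(70) /26211340485 + 3808 * sqrt(238) /2912371165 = -0.19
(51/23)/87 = 17/667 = 0.03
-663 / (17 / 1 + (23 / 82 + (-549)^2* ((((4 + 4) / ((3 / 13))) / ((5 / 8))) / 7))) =-146370 / 527254631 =-0.00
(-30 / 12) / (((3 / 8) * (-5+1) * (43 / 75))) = 125 / 43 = 2.91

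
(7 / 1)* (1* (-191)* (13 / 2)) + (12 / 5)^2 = -434237 / 50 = -8684.74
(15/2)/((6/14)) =35/2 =17.50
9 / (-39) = -3 / 13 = -0.23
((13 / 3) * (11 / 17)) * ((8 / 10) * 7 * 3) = 4004 / 85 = 47.11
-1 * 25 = -25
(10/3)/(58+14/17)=17/300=0.06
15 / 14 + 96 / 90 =449 / 210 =2.14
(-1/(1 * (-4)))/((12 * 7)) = 1/336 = 0.00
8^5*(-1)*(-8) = 262144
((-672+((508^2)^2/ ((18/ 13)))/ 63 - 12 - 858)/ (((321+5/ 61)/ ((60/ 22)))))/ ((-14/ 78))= -1716368439949150/ 47505843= -36129628.10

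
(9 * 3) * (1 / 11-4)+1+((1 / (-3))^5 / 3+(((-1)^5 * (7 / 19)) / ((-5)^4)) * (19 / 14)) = -1047959269 / 10023750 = -104.55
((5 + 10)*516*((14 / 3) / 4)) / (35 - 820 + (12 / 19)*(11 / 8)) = -343140 / 29797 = -11.52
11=11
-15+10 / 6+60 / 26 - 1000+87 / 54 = -236203 / 234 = -1009.41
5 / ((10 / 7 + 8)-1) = 35 / 59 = 0.59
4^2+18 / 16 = 137 / 8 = 17.12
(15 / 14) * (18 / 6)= 45 / 14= 3.21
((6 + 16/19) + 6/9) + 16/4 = 656/57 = 11.51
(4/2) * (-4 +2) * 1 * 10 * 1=-40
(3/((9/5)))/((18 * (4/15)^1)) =25/72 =0.35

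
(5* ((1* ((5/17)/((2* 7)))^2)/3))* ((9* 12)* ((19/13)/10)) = 0.01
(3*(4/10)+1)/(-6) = -11/30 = -0.37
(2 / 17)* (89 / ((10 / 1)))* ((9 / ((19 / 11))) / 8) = 8811 / 12920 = 0.68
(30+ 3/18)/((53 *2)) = 181/636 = 0.28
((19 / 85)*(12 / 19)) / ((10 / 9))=54 / 425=0.13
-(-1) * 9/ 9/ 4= 0.25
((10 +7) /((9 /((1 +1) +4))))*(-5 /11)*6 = -340 /11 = -30.91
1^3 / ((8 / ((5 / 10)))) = 1 / 16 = 0.06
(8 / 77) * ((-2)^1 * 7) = -1.45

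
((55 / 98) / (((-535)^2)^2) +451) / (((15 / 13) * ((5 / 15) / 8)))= 37657465332487572 / 4014312780625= 9380.80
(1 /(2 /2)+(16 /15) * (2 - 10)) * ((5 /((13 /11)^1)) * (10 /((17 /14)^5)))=-6685152320 /55374423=-120.73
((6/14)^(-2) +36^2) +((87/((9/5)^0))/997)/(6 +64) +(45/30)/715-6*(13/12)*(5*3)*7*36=-1044987538544/44909865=-23268.55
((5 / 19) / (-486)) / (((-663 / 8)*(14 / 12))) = 40 / 7142499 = 0.00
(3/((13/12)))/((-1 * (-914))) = 18/5941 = 0.00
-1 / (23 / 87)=-87 / 23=-3.78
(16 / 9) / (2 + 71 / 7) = 112 / 765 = 0.15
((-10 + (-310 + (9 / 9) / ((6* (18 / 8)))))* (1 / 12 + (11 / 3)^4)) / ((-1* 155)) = 253054529 / 677970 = 373.25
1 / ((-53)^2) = 1 / 2809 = 0.00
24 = 24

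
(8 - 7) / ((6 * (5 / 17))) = 17 / 30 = 0.57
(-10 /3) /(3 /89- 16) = 890 /4263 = 0.21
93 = 93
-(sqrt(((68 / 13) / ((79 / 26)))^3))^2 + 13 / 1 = 3894051 / 493039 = 7.90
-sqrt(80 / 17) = -4 * sqrt(85) / 17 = -2.17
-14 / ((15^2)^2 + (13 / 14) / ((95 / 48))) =-9310 / 33665937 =-0.00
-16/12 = -4/3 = -1.33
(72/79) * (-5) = -360/79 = -4.56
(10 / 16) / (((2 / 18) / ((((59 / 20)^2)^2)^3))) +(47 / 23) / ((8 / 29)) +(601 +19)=368388436481183272394367 / 150732800000000000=2443983.24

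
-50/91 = -0.55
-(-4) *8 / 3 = 10.67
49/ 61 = 0.80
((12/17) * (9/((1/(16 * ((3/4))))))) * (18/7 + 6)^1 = 77760/119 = 653.45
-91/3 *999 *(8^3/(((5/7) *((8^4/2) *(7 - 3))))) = -212121/80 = -2651.51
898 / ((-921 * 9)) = -898 / 8289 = -0.11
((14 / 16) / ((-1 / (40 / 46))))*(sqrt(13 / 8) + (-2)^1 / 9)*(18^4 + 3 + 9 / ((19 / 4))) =23270765 / 1311-69812295*sqrt(26) / 3496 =-84072.91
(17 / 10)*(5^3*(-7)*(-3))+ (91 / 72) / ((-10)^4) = 4462.50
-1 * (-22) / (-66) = -1 / 3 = -0.33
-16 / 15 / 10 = -8 / 75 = -0.11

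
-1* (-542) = 542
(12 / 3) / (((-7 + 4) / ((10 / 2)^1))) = -20 / 3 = -6.67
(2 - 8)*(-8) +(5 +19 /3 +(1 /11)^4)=2606101 /43923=59.33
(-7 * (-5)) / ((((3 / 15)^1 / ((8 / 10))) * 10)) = 14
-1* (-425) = 425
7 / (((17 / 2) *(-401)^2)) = 14 / 2733617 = 0.00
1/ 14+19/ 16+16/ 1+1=2045/ 112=18.26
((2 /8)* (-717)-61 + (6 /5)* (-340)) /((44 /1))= -2593 /176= -14.73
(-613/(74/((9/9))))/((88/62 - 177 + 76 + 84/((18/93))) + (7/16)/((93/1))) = -456072/18412051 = -0.02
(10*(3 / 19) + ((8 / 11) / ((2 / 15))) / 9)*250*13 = 4452500 / 627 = 7101.28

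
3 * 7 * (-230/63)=-230/3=-76.67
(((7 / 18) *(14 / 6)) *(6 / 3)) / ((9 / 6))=98 / 81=1.21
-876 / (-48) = 18.25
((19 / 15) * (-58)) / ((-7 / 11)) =12122 / 105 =115.45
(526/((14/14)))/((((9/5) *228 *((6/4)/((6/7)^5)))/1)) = 126240/319333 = 0.40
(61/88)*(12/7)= 183/154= 1.19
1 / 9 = 0.11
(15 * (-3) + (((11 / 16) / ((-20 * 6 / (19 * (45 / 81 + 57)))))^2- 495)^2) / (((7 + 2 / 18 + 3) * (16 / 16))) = 1157203997123775211921 / 56344801443840000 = 20537.90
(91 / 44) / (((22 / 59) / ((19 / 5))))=102011 / 4840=21.08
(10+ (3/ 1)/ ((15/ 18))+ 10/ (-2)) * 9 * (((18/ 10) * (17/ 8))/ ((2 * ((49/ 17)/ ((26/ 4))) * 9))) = 1453959/ 39200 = 37.09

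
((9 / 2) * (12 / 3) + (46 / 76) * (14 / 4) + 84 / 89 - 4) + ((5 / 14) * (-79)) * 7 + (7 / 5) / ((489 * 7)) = -2984069281 / 16537980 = -180.44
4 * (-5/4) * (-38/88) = 95/44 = 2.16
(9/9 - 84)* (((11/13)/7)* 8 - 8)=53120/91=583.74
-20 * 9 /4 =-45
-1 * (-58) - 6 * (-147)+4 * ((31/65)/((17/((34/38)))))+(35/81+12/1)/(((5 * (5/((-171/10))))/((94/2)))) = 300345803/555750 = 540.43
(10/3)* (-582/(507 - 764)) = 1940/257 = 7.55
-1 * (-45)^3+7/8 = 729007/8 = 91125.88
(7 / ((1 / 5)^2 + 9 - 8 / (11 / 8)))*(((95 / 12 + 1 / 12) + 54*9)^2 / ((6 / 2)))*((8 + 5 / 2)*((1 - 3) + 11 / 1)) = 7398866475 / 443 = 16701730.19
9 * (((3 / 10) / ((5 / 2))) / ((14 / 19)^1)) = 513 / 350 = 1.47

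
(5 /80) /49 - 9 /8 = -881 /784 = -1.12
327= 327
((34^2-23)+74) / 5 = 241.40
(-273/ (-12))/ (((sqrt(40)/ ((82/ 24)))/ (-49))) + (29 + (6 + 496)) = 531-182819 *sqrt(10)/ 960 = -71.21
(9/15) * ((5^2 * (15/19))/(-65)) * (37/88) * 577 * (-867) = 832931235/21736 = 38320.35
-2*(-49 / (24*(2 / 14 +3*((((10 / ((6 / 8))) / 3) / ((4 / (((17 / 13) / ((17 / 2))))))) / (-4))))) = 4459 / 16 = 278.69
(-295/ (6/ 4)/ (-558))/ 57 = 295/ 47709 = 0.01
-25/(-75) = 1/3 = 0.33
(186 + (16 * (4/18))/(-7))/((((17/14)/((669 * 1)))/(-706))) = -3679640936/51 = -72149822.27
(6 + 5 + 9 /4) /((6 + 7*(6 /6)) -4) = 1.47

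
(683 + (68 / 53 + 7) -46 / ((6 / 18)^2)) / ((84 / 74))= 271876 / 1113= 244.27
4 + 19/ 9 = 55/ 9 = 6.11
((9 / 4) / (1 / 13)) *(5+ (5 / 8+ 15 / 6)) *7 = 53235 / 32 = 1663.59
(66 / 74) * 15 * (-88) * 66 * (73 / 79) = -209872080 / 2923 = -71800.23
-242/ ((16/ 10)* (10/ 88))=-1331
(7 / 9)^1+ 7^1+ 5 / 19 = 1375 / 171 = 8.04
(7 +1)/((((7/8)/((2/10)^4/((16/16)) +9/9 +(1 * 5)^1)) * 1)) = 54.87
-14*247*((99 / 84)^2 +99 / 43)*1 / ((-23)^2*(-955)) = 30737421 / 1216509560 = 0.03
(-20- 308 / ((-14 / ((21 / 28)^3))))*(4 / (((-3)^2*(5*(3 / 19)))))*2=-6517 / 540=-12.07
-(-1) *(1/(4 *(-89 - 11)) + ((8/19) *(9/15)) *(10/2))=9581/7600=1.26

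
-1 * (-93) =93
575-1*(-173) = 748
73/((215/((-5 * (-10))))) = 730/43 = 16.98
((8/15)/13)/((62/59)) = 236/6045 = 0.04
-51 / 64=-0.80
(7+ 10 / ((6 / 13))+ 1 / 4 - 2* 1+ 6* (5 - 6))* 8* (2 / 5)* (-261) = -87348 / 5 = -17469.60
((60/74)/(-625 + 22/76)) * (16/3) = -6080/878343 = -0.01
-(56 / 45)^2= -3136 / 2025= -1.55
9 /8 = 1.12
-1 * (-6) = 6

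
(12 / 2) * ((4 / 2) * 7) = 84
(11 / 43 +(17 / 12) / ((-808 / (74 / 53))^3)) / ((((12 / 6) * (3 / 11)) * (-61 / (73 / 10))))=-1040545722399785459 / 18539690985016519680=-0.06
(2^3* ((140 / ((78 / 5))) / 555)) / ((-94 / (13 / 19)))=-280 / 297369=-0.00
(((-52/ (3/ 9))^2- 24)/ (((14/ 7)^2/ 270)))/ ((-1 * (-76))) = 21592.89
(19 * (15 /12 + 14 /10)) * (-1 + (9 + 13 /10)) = 93651 /200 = 468.26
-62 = -62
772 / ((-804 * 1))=-193 / 201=-0.96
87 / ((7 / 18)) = 1566 / 7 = 223.71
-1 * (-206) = 206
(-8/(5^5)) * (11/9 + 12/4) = -304/28125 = -0.01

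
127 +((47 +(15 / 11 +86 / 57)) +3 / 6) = 222425 / 1254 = 177.37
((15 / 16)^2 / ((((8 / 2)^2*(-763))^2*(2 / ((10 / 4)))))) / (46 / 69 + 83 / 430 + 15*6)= 725625 / 8943756420186112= 0.00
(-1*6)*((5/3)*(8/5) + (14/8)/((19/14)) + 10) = -1591/19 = -83.74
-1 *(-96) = 96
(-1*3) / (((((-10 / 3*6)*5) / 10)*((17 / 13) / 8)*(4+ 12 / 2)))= 78 / 425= 0.18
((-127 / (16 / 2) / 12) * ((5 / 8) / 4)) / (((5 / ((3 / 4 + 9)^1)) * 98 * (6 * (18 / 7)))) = -1651 / 6193152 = -0.00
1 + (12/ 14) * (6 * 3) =115/ 7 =16.43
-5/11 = -0.45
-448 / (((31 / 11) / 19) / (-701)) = 65636032 / 31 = 2117291.35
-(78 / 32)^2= -1521 / 256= -5.94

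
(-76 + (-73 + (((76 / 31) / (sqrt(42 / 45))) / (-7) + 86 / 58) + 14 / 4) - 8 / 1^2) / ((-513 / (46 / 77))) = 92 * sqrt(210) / 3158001 + 67597 / 381843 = 0.18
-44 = -44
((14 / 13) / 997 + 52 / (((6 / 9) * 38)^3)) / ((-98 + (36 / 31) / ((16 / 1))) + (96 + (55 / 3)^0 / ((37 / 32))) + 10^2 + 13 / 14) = 0.00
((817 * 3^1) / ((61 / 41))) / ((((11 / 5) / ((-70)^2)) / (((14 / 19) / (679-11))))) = 453531750 / 112057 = 4047.33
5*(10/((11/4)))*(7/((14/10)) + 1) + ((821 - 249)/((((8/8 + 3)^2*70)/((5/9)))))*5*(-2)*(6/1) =92.07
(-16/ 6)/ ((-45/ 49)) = 392/ 135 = 2.90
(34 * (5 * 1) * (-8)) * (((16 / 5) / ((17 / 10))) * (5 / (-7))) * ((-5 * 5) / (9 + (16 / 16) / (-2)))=-5378.15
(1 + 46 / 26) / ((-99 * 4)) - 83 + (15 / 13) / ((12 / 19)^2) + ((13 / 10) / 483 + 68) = -66923293 / 5525520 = -12.11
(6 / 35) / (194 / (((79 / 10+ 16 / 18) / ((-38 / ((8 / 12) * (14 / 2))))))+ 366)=791 / 859435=0.00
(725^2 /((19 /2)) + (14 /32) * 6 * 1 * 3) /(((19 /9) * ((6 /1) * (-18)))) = -8411197 /34656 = -242.71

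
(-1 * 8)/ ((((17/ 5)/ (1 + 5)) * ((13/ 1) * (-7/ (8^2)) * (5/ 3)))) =9216/ 1547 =5.96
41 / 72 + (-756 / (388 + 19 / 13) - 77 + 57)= -7790753 / 364536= -21.37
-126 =-126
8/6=4/3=1.33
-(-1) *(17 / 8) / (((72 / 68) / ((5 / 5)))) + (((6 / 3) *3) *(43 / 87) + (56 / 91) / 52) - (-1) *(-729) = -510969739 / 705744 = -724.02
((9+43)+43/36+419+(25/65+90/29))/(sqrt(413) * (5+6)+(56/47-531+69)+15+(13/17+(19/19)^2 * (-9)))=-207926496641033/150358519108304-45336425586793 * sqrt(413)/1353226671974736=-2.06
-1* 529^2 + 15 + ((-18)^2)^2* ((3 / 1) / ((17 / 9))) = -1922690 / 17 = -113099.41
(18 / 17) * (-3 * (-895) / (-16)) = -24165 / 136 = -177.68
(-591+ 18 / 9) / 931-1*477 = -23404 / 49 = -477.63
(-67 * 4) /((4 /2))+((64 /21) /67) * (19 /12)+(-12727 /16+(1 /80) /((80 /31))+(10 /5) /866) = -10870922923517 /11697235200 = -929.36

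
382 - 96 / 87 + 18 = 398.90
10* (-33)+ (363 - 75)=-42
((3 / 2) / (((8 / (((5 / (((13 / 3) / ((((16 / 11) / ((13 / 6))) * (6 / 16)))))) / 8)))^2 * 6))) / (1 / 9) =164025 / 3538822144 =0.00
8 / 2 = 4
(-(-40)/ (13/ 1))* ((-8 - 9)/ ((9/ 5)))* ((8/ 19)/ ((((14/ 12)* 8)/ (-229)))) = 1557200/ 5187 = 300.21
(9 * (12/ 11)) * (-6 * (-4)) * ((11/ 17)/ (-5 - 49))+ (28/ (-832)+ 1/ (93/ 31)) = -26773/ 10608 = -2.52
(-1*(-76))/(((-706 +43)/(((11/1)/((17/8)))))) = -6688/11271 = -0.59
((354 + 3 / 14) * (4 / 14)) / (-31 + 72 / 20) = -3.69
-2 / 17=-0.12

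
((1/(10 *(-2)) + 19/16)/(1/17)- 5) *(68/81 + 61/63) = 235135/9072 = 25.92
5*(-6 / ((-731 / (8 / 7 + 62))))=780 / 301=2.59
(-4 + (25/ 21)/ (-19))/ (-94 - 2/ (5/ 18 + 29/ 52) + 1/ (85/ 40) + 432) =-633811/ 52430994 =-0.01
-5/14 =-0.36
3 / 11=0.27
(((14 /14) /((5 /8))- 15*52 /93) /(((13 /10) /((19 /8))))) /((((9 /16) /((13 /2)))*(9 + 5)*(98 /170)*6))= -849490 /287091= -2.96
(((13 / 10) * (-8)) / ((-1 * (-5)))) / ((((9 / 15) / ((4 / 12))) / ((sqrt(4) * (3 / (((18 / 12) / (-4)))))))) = 832 / 45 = 18.49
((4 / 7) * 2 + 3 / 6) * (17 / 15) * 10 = 391 / 21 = 18.62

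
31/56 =0.55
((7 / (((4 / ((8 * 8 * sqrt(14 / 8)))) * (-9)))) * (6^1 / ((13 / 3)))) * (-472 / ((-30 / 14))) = -370048 * sqrt(7) / 195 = -5020.79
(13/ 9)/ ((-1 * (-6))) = 13/ 54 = 0.24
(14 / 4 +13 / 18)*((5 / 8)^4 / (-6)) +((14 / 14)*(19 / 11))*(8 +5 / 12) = 17554879 / 1216512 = 14.43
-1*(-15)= 15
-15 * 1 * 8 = -120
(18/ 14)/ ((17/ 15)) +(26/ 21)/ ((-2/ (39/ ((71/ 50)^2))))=-6501965/ 599879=-10.84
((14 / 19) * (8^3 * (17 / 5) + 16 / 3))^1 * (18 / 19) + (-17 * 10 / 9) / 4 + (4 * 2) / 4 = 39513859 / 32490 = 1216.19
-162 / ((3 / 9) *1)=-486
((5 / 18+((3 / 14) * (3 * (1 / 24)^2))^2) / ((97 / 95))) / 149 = 190669655 / 104427896832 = 0.00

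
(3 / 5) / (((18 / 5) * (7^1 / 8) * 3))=4 / 63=0.06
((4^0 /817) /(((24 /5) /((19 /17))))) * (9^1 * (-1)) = -15 /5848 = -0.00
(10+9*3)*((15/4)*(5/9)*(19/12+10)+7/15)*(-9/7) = -1170.19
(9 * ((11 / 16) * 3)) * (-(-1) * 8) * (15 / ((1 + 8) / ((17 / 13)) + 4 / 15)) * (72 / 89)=40896900 / 162247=252.07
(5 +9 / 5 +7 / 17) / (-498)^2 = 613 / 21080340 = 0.00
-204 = -204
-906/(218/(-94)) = 390.66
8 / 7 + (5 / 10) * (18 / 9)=15 / 7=2.14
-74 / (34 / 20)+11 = -553 / 17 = -32.53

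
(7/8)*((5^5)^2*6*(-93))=-19072265625/4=-4768066406.25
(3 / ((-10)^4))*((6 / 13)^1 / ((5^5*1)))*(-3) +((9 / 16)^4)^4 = 46987082971317505653921 / 468374361246531584000000000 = 0.00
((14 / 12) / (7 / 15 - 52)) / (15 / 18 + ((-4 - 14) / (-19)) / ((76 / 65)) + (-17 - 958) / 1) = 7581 / 325941634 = 0.00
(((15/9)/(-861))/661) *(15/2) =-0.00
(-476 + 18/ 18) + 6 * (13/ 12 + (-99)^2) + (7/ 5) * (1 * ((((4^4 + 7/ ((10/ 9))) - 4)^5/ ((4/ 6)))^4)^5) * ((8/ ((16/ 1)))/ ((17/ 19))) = 75634049368098885991633139050328115766798714667235505968326829024060318270400094428206664883019563519208333049766701842662361484082957493758176010144828664011871078783100367835285373413703589291555139322506114516665030522564584362419395312931796186842471693925119499156677650823218197420009720148477218712980118952448013469664869534156664980214217049333/ 1782579200000000000000000000000000000000000000000000000000000000000000000000000000000000000000000000000000000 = 42429559016563688161307580000000000000000000000000000000000000000000000000000000000000000000000000000000000000000000000000000000000000000000000000000000000000000000000000000000000000000000000000000000000000000000000000000000000000000000000000000.00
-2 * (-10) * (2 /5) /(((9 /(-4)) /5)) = -160 /9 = -17.78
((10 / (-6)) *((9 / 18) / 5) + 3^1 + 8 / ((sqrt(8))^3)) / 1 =sqrt(2) / 4 + 17 / 6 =3.19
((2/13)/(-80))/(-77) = 1/40040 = 0.00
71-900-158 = -987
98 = 98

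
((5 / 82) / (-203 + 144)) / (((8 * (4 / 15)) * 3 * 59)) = -25 / 9134144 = -0.00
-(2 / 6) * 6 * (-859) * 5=8590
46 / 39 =1.18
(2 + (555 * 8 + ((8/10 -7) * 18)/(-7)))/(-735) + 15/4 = -238237/102900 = -2.32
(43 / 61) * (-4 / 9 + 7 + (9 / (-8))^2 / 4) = 680819 / 140544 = 4.84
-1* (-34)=34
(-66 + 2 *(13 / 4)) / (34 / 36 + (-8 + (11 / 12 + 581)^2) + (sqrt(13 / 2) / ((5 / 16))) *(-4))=-10444664676600 / 59441543062437961 - 197406720 *sqrt(26) / 59441543062437961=-0.00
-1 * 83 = -83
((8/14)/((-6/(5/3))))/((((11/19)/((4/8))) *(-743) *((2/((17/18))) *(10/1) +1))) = 1615/194116923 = 0.00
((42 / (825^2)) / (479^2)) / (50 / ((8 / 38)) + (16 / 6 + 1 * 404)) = 28 / 67063453290625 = 0.00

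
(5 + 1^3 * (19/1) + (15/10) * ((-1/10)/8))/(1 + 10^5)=3837/16000160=0.00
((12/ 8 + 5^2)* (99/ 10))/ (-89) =-2.95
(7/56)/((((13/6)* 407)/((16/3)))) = 4/5291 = 0.00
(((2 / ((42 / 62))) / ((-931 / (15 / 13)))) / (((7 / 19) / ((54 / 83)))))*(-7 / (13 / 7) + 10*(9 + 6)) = -0.94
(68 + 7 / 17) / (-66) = -1163 / 1122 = -1.04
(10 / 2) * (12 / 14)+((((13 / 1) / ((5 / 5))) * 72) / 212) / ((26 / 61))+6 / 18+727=825821 / 1113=741.98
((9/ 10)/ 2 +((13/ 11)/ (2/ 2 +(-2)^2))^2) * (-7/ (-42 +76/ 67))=2870749/ 33129800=0.09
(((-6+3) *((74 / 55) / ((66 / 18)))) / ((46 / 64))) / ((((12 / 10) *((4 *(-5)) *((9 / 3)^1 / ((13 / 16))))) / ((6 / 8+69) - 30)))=76479 / 111320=0.69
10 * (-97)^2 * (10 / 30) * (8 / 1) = 250906.67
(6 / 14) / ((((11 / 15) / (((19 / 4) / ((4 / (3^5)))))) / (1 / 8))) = 207765 / 9856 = 21.08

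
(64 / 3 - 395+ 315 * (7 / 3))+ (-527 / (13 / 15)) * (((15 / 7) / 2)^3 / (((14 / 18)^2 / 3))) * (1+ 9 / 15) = -3653008631 / 655473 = -5573.09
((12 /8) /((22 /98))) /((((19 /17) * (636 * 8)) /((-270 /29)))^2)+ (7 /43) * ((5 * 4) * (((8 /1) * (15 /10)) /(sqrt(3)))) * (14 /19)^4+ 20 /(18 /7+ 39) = 672452770162145 /1397689079812608+ 21512960 * sqrt(3) /5603803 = 7.13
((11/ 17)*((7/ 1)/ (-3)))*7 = -539/ 51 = -10.57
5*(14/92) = 35/46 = 0.76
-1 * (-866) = 866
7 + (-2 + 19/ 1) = 24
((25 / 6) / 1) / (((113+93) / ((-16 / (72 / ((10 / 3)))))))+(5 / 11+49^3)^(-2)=-209351085582497 / 13972928923496448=-0.01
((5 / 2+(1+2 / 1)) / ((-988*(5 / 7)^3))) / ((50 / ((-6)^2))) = -33957 / 3087500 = -0.01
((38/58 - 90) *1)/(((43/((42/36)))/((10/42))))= -12955/22446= -0.58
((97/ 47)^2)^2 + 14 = 156844815/ 4879681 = 32.14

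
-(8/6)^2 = -16/9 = -1.78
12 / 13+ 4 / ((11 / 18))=1068 / 143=7.47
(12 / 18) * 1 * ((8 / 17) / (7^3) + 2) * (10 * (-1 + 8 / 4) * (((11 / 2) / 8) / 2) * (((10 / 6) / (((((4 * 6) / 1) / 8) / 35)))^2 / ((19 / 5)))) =334296875 / 732564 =456.34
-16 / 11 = -1.45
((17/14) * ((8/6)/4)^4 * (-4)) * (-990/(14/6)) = 3740/147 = 25.44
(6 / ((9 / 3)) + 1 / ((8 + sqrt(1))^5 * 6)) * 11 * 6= 7794479 / 59049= 132.00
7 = 7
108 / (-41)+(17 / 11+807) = 363466 / 451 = 805.91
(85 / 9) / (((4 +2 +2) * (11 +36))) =85 / 3384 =0.03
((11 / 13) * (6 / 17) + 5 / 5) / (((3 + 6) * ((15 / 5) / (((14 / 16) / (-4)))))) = -2009 / 190944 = -0.01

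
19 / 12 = 1.58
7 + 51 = 58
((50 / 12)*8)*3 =100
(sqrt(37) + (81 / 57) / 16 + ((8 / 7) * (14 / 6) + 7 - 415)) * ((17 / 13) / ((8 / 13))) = -6282911 / 7296 + 17 * sqrt(37) / 8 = -848.22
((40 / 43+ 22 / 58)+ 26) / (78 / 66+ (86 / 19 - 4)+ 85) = 0.31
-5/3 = -1.67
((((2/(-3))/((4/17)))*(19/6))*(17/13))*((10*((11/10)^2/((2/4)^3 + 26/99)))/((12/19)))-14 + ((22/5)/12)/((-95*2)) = -2251734351/3791450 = -593.90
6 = 6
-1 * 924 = -924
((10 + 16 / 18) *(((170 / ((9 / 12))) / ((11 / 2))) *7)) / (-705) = -186592 / 41877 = -4.46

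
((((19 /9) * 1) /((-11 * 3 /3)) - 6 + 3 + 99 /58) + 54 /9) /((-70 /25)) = -129625 /80388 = -1.61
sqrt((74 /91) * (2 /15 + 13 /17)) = sqrt(393231930) /23205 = 0.85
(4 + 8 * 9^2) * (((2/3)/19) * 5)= 114.39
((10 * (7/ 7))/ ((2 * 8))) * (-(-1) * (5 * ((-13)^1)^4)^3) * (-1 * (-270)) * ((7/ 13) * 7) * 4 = 7409463129096721875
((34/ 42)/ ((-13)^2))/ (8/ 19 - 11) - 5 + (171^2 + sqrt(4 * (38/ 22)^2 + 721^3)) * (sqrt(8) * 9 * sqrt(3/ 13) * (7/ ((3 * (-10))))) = -614061 * sqrt(78)/ 65 - 21 * sqrt(141496524390)/ 143 - 3567068/ 713349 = -138679.78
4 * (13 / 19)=52 / 19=2.74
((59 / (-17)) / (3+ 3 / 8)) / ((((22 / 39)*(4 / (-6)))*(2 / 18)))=24.61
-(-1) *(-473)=-473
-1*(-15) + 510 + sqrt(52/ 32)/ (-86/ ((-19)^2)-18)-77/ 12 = 518.51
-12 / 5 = -2.40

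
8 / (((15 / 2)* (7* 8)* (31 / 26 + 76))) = 52 / 210735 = 0.00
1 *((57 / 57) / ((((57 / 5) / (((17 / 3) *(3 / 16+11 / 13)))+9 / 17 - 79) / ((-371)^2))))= -1798.66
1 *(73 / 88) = 73 / 88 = 0.83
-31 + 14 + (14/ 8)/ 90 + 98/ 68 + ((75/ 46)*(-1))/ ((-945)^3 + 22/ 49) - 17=-189400021930487029/ 5820640321598280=-32.54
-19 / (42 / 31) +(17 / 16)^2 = -69323 / 5376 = -12.89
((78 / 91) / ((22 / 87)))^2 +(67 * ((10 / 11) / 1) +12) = 500399 / 5929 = 84.40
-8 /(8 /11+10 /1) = -44 /59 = -0.75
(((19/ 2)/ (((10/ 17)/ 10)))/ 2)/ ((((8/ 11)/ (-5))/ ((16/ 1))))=-17765/ 2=-8882.50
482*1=482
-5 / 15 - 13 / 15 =-6 / 5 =-1.20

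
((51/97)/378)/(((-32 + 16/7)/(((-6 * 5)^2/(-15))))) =85/30264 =0.00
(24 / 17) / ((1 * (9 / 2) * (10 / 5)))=8 / 51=0.16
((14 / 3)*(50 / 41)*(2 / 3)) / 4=350 / 369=0.95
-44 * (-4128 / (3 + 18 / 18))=45408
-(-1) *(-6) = -6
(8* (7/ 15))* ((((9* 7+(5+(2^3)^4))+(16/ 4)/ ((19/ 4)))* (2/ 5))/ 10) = 621.95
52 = 52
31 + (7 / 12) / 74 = 27535 / 888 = 31.01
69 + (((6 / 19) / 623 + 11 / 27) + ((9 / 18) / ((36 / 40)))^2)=66844025 / 958797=69.72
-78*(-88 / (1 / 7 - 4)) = -16016 / 9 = -1779.56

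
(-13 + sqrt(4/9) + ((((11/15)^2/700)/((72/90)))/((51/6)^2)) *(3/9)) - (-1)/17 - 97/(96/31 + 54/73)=-37.56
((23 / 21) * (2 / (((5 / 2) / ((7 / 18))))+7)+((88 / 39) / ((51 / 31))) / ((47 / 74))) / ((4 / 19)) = 270872113 / 5608980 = 48.29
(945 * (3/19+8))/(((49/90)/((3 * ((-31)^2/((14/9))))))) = 24432343875/931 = 26243119.09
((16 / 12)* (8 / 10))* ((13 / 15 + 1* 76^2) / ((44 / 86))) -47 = 29692307 / 2475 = 11996.89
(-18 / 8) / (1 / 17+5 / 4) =-153 / 89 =-1.72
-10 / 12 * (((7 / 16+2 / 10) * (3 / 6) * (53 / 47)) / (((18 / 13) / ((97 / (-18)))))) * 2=1136161 / 487296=2.33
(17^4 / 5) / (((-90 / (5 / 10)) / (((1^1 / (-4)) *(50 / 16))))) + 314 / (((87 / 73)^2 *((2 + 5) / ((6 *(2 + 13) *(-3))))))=-57337767233 / 6781824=-8454.62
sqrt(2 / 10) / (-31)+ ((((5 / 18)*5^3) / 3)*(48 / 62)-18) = -2522 / 279-sqrt(5) / 155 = -9.05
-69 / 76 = -0.91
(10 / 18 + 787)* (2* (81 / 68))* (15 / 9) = 53160 / 17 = 3127.06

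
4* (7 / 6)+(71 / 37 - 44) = -4153 / 111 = -37.41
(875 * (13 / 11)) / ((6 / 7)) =79625 / 66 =1206.44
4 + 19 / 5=39 / 5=7.80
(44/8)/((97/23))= 253/194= 1.30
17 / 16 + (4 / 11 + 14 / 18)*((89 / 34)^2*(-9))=-3526249 / 50864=-69.33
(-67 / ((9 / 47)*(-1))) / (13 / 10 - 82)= -4.34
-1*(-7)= 7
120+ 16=136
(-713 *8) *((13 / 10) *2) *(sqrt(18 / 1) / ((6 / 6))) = -222456 *sqrt(2) / 5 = -62920.06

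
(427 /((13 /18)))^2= 59074596 /169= 349553.82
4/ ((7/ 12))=48/ 7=6.86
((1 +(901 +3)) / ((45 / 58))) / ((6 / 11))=2138.48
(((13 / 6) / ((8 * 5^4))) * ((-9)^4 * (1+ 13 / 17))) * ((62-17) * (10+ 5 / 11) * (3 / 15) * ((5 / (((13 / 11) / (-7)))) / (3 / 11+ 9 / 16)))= -9959598 / 595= -16738.82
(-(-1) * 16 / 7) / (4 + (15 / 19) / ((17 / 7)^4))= 25390384 / 44685277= 0.57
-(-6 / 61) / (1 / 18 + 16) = 108 / 17629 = 0.01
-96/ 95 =-1.01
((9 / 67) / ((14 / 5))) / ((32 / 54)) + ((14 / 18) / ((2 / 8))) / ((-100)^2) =6860639 / 84420000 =0.08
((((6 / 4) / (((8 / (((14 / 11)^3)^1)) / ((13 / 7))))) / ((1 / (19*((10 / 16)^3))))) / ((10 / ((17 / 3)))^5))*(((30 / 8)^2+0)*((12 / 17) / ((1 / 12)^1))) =1010854663 / 43614208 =23.18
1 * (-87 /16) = -87 /16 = -5.44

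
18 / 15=6 / 5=1.20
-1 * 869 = -869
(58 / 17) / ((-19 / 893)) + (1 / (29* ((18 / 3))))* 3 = -158091 / 986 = -160.34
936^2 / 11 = 876096 / 11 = 79645.09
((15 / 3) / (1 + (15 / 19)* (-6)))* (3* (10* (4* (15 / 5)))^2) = -4104000 / 71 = -57802.82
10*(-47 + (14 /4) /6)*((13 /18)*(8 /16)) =-36205 /216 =-167.62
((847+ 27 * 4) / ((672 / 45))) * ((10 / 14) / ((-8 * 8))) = -71625 / 100352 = -0.71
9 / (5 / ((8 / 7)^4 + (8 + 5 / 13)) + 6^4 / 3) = 2834613 / 136217489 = 0.02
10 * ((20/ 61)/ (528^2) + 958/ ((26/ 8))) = 81457897285/ 27634464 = 2947.69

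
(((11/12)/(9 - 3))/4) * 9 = 11/32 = 0.34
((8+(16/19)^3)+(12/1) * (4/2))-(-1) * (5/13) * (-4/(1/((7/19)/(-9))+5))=99064193/3031678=32.68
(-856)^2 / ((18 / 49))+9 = 17952113 / 9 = 1994679.22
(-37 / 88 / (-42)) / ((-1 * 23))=-37 / 85008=-0.00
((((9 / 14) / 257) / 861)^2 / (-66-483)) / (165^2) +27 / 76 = 2988323543561630789 / 8411577381877182975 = 0.36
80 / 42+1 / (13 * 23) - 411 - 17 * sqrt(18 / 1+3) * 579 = -9843 * sqrt(21) - 2568688 / 6279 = -45515.38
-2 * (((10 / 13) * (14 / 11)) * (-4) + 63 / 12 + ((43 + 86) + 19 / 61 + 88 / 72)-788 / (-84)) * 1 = -310492033 / 1099098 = -282.50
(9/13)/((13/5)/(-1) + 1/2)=-30/91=-0.33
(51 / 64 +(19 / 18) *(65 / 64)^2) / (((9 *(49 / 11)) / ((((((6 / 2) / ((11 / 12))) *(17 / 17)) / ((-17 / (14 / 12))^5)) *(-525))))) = 8345095675 / 67834724548608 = 0.00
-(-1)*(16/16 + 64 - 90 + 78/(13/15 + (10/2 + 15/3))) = -2905/163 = -17.82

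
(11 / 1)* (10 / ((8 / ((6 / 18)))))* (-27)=-495 / 4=-123.75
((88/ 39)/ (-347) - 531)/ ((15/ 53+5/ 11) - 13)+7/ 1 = 4866734632/ 96747417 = 50.30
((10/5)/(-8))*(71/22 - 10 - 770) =17089/88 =194.19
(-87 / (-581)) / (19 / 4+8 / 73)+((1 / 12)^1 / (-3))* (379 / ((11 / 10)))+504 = 2445913175 / 4946634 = 494.46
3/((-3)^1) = -1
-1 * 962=-962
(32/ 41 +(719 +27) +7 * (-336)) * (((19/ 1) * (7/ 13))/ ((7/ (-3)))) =3751398/ 533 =7038.27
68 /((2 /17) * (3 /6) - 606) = -1156 /10301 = -0.11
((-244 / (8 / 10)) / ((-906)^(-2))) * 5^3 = -31294372500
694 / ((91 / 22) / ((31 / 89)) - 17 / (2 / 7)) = -118327 / 8120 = -14.57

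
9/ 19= 0.47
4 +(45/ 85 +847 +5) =14561/ 17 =856.53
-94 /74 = -47 /37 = -1.27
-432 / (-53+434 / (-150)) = 2025 / 262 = 7.73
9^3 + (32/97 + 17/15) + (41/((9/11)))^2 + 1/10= 254699323/78570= 3241.69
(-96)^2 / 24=384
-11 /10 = -1.10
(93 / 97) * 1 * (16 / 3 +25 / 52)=28117 / 5044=5.57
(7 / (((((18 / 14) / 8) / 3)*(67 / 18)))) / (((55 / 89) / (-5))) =-284.03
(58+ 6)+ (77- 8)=133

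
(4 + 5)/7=9/7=1.29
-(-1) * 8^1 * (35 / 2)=140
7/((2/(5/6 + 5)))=20.42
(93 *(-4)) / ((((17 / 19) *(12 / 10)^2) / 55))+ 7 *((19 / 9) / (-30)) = -72891011 / 4590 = -15880.39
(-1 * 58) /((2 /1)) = -29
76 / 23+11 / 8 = 861 / 184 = 4.68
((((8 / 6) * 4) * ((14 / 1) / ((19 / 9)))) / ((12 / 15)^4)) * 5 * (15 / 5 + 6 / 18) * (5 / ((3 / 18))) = 1640625 / 38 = 43174.34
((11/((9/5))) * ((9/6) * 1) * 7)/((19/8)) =1540/57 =27.02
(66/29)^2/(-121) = -36/841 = -0.04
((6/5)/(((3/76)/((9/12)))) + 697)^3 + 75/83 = 3869221865692/10375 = 372937047.30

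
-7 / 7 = -1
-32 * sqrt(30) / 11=-15.93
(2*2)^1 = 4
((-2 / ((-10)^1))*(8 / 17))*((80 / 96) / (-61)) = -4 / 3111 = -0.00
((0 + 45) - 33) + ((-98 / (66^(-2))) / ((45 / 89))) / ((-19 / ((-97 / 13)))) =-409465636 / 1235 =-331551.12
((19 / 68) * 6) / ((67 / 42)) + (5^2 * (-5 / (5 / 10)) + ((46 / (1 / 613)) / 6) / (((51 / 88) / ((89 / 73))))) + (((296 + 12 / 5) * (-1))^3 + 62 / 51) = -2484494194249999 / 93540375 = -26560661.04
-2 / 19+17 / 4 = 315 / 76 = 4.14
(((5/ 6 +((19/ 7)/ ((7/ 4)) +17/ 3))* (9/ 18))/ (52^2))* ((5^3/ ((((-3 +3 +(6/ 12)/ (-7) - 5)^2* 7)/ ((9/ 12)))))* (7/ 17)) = 295875/ 926898752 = 0.00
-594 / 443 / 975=-198 / 143975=-0.00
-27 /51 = -9 /17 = -0.53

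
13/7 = 1.86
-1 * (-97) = 97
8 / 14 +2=18 / 7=2.57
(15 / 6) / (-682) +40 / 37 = 1.08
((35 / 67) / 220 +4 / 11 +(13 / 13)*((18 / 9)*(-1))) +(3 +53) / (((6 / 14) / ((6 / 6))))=1141165 / 8844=129.03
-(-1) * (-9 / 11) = -9 / 11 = -0.82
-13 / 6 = -2.17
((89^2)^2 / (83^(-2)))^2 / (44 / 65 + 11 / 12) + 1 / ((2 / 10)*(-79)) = 11512088421362305332514975405 / 98197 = 117234624493236100211971.60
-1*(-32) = 32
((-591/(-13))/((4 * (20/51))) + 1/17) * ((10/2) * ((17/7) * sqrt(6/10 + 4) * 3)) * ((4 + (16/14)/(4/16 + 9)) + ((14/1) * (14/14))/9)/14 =3398439503 * sqrt(115)/39595920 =920.40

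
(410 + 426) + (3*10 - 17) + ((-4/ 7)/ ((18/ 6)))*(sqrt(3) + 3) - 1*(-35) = 6184/ 7 - 4*sqrt(3)/ 21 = 883.10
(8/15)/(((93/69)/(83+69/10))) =2668/75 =35.57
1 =1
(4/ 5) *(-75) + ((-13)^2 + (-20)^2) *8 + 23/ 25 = 112323/ 25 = 4492.92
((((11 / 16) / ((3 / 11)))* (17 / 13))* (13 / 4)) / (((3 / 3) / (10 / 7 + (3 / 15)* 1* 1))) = 39083 / 2240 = 17.45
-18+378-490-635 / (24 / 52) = -9035 / 6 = -1505.83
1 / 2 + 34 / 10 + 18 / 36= 22 / 5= 4.40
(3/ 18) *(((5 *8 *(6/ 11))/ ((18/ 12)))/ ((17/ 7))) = 560/ 561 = 1.00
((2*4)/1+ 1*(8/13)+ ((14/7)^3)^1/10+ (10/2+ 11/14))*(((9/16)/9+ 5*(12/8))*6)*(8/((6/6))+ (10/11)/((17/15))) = 375690447/61880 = 6071.27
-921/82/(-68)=921/5576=0.17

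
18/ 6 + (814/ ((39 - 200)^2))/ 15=1167259/ 388815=3.00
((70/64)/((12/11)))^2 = 148225/147456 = 1.01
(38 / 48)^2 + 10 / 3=2281 / 576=3.96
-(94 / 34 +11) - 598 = -10400 / 17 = -611.76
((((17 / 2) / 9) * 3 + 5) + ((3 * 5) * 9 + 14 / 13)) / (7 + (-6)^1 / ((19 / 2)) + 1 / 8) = 853100 / 38493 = 22.16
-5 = -5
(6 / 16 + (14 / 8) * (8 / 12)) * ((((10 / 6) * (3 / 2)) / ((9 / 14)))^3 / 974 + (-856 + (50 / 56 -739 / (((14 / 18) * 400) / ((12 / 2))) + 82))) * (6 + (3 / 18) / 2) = -1056936157671769 / 143145273600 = -7383.66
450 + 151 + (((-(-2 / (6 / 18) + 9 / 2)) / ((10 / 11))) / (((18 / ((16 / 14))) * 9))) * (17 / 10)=5679637 / 9450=601.02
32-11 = 21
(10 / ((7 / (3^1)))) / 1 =30 / 7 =4.29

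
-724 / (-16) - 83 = -151 / 4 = -37.75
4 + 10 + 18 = 32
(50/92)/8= 25/368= 0.07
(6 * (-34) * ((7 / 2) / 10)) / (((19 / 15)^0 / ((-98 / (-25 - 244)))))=-34986 / 1345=-26.01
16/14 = 8/7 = 1.14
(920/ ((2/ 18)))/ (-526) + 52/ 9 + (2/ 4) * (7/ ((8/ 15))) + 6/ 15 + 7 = 757219/ 189360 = 4.00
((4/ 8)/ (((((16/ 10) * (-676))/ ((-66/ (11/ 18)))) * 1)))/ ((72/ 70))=525/ 10816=0.05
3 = 3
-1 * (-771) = 771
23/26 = 0.88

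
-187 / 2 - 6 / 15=-939 / 10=-93.90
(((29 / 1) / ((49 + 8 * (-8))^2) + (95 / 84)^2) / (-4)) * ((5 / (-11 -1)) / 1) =82787 / 564480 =0.15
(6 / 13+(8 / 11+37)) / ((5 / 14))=76454 / 715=106.93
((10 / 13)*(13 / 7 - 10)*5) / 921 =-950 / 27937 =-0.03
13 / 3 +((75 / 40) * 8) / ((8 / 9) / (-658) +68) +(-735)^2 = 326315937917 / 604032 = 540229.55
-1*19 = -19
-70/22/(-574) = 5/902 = 0.01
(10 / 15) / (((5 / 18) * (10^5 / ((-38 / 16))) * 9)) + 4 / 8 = 0.50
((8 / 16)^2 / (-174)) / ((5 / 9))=-3 / 1160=-0.00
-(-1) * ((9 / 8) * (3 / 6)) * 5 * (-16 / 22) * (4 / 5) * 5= -90 / 11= -8.18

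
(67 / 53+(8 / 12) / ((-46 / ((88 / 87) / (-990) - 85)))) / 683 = 0.00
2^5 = 32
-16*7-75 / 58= -6571 / 58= -113.29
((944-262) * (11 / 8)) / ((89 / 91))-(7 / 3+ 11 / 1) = 1009783 / 1068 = 945.49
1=1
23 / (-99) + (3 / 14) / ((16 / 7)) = -439 / 3168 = -0.14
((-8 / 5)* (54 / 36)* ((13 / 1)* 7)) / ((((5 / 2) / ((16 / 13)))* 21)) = -128 / 25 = -5.12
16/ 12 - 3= -5/ 3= -1.67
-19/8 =-2.38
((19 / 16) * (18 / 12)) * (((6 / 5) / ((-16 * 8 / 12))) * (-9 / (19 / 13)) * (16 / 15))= 1053 / 800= 1.32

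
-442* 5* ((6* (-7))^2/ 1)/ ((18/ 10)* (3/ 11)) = -23823800/ 3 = -7941266.67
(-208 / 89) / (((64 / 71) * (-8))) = 923 / 2848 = 0.32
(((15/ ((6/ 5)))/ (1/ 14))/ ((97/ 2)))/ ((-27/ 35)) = -12250/ 2619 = -4.68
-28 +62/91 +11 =-1485/91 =-16.32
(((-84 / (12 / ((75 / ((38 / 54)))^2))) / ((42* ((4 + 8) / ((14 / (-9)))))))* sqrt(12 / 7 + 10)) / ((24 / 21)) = 354375* sqrt(574) / 11552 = 734.96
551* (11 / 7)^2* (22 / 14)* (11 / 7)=8067191 / 2401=3359.93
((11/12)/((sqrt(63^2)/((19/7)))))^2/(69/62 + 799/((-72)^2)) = 0.00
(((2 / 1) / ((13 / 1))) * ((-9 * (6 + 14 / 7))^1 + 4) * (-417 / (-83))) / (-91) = 56712 / 98189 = 0.58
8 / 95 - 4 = -372 / 95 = -3.92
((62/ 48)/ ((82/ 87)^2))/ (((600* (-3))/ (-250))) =130355/ 645504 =0.20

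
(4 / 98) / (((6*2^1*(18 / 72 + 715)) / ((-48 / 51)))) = -32 / 7149639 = -0.00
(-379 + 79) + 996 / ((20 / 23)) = 4227 / 5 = 845.40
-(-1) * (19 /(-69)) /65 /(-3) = 19 /13455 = 0.00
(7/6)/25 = 7/150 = 0.05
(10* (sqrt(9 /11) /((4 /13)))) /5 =39* sqrt(11) /22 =5.88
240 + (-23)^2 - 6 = 763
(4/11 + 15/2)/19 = 173/418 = 0.41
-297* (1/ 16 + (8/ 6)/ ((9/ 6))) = -282.56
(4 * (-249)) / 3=-332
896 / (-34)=-448 / 17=-26.35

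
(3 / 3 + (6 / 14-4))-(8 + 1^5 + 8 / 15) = -1271 / 105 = -12.10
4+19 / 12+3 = 103 / 12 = 8.58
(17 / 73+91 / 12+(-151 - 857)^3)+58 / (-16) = -1794385273681 / 1752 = -1024192507.81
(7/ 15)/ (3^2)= 7/ 135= 0.05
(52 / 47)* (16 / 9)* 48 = 13312 / 141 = 94.41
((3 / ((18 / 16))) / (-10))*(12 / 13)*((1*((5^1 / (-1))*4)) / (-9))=-64 / 117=-0.55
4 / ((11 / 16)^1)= 64 / 11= 5.82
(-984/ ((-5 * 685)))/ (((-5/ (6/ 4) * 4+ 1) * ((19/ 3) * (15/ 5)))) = -2952/ 2407775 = -0.00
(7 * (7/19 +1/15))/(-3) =-868/855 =-1.02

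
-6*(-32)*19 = 3648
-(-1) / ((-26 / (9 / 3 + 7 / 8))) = -31 / 208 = -0.15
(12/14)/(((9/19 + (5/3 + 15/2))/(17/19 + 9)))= 0.88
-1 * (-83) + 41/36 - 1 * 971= -31927/36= -886.86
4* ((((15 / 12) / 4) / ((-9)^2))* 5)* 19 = 475 / 324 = 1.47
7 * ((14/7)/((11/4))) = 5.09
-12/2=-6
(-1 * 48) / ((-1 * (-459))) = -16 / 153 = -0.10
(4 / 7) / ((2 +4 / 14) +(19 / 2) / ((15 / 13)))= 120 / 2209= 0.05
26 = 26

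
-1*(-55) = 55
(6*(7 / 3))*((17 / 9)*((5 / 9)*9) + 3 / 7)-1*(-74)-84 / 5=8794 / 45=195.42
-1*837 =-837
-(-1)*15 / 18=5 / 6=0.83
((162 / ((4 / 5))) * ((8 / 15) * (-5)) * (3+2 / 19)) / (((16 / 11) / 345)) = -30227175 / 76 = -397725.99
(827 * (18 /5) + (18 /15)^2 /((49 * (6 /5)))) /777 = 48628 /12691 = 3.83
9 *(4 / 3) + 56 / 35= 68 / 5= 13.60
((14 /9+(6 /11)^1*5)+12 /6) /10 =311 /495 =0.63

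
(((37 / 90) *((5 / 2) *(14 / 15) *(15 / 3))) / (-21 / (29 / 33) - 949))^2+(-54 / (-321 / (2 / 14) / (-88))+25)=39788123729041805 / 1738595940966864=22.89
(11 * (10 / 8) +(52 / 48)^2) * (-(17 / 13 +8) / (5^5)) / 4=-0.01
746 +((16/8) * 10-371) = 395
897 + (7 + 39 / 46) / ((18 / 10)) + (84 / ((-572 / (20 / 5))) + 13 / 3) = 53584075 / 59202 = 905.11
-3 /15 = -1 /5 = -0.20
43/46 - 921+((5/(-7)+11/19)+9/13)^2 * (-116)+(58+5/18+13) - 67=-588970335916/618814287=-951.77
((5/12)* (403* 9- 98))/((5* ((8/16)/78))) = 45877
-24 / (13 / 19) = -456 / 13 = -35.08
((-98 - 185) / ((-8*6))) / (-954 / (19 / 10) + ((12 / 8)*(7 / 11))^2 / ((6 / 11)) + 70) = -59147 / 4318122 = -0.01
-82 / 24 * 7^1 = -287 / 12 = -23.92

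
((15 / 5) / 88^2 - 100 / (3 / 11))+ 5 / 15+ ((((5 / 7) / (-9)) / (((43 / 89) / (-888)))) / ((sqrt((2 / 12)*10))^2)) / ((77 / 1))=-17876294701 / 48949824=-365.20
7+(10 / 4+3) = 12.50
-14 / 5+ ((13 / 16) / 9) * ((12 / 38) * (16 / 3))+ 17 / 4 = 5479 / 3420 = 1.60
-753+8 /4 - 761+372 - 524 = -1664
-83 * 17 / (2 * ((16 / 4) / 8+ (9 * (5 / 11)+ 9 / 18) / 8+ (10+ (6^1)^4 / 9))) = -124168 / 27293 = -4.55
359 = 359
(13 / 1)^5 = 371293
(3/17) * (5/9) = 5/51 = 0.10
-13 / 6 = -2.17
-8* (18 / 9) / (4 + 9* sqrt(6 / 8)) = 256 / 179 - 288* sqrt(3) / 179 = -1.36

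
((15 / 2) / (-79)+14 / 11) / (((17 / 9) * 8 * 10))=18423 / 2363680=0.01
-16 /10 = -8 /5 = -1.60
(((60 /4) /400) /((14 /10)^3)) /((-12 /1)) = -25 /21952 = -0.00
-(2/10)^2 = -1/25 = -0.04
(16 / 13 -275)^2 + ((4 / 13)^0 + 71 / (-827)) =10475307551 / 139763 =74950.51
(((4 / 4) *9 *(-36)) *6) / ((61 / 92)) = -178848 / 61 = -2931.93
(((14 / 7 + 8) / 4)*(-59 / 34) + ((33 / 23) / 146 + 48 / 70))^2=211885200100729 / 15968175840400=13.27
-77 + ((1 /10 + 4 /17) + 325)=42217 /170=248.34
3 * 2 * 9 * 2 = 108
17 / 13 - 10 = -113 / 13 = -8.69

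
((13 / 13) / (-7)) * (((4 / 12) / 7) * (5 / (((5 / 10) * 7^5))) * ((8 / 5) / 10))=-8 / 12353145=-0.00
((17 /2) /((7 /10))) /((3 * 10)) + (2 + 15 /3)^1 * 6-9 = 1403 /42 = 33.40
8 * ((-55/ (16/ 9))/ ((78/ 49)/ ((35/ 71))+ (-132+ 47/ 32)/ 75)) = -203742000/ 1225529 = -166.25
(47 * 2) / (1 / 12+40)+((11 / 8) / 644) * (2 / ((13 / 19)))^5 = 2.80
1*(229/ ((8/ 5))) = 1145/ 8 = 143.12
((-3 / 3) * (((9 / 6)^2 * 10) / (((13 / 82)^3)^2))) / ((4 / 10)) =-17100375267600 / 4826809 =-3542790.96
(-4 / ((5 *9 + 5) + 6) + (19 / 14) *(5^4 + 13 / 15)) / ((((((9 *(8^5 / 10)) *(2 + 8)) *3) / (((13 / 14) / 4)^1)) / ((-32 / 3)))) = -2318641 / 975421440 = -0.00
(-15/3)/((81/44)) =-2.72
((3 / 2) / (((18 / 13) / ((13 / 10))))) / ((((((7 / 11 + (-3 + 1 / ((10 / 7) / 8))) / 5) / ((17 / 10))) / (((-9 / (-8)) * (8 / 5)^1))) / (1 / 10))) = 0.67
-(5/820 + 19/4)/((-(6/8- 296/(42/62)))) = -16380/1502281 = -0.01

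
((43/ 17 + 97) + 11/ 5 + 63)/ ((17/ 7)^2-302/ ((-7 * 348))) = 119381052/ 4364155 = 27.35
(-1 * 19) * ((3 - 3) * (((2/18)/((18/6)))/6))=0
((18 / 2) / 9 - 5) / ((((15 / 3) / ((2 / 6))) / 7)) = -28 / 15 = -1.87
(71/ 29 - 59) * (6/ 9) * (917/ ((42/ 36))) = -29633.10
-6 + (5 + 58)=57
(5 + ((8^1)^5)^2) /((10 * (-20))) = -1073741829 /200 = -5368709.14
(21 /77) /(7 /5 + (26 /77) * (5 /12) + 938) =630 /2170339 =0.00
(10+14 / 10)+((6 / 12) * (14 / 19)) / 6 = 6533 / 570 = 11.46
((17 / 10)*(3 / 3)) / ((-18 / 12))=-17 / 15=-1.13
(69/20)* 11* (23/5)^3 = 9234753/2500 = 3693.90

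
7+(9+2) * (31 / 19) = 474 / 19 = 24.95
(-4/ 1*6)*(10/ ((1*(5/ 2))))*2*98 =-18816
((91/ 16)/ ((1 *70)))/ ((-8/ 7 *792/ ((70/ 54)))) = -637/ 5474304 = -0.00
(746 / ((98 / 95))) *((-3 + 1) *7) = -10124.29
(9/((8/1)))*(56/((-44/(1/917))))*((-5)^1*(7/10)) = 63/11528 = 0.01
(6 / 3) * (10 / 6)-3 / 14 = 131 / 42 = 3.12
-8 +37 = 29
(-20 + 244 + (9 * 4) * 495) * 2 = 36088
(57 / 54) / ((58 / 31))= 589 / 1044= 0.56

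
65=65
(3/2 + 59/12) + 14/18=259/36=7.19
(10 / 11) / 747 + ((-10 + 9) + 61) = 493030 / 8217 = 60.00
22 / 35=0.63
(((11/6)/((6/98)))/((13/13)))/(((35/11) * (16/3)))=847/480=1.76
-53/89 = -0.60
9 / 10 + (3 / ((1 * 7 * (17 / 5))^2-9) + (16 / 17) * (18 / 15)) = 482067 / 236912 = 2.03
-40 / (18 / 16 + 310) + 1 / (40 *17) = -215111 / 1692520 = -0.13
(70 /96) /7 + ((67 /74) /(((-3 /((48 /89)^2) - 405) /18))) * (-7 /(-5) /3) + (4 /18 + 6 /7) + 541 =32247904445377 /59479847280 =542.17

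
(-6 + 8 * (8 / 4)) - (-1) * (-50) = -40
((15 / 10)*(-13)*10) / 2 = -195 / 2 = -97.50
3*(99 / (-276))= -99 / 92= -1.08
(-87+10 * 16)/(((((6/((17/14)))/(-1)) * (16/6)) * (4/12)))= -3723/224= -16.62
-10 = -10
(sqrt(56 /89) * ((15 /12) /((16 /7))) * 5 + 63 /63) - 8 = -7 + 175 * sqrt(1246) /2848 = -4.83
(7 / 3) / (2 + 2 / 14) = 49 / 45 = 1.09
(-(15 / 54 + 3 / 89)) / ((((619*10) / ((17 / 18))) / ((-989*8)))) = 8389687 / 22311855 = 0.38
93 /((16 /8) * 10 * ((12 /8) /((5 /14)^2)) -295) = -465 /299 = -1.56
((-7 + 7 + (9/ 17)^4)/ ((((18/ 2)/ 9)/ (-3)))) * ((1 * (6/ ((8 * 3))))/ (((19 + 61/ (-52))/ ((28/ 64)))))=-199017/ 137642608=-0.00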